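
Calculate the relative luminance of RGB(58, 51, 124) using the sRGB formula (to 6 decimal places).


Linearize each channel (sRGB transfer function): c = v/255; c_lin = c/12.92 if c ≤ 0.04045, else ((c+0.055)/1.055)^2.4
  R: 58/255 ≈ 0.227451 > 0.04045 → ((0.227451+0.055)/1.055)^2.4 ≈ 0.042311
  G: 51/255 ≈ 0.200000 > 0.04045 → ((0.200000+0.055)/1.055)^2.4 ≈ 0.033105
  B: 124/255 ≈ 0.486275 > 0.04045 → ((0.486275+0.055)/1.055)^2.4 ≈ 0.201556
R_lin = 0.042311, G_lin = 0.033105, B_lin = 0.201556
L = 0.2126×R + 0.7152×G + 0.0722×B
L = 0.2126×0.042311 + 0.7152×0.033105 + 0.0722×0.201556
L ≈ 0.047224


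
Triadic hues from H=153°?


Triadic: equally spaced at 120° intervals
H1 = 153°
H2 = (153 + 120) mod 360 = 273°
H3 = (153 + 240) mod 360 = 33°
Triadic = 153°, 273°, 33°


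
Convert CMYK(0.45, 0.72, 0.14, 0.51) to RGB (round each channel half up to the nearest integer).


R = 255 × (1-C) × (1-K) = 255 × 0.55 × 0.49 = 68.7225 → 69
G = 255 × (1-M) × (1-K) = 255 × 0.28 × 0.49 = 34.986 → 35
B = 255 × (1-Y) × (1-K) = 255 × 0.86 × 0.49 = 107.457 → 107
= RGB(69, 35, 107)


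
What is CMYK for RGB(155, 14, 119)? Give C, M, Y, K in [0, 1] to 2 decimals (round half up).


R'=155/255≈0.6078, G'=14/255≈0.0549, B'=119/255≈0.4667
K = 1 - max(R',G',B') = 1 - 155/255 = 100/255 = 0.39215… → 0.39
(1-R'-K)/(1-K) simplifies to (max-R)/max with max = 155:
C = (155-155)/155 = 0/155 = 0 → 0.00
M = (155-14)/155 = 141/155 = 0.90967… → 0.91
Y = (155-119)/155 = 36/155 = 0.23225… → 0.23
= CMYK(0.00, 0.91, 0.23, 0.39)


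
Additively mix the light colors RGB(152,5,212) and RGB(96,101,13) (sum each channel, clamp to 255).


Additive: each channel = min(255, C₁+C₂)
R: 152+96 = 248 → 248
G: 5+101 = 106 → 106
B: 212+13 = 225 → 225
= RGB(248, 106, 225)


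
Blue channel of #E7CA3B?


Color: #E7CA3B
R = E7 = 231
G = CA = 202
B = 3B = 59
Blue = 59


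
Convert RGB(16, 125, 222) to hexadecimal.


R = 16 → 10 (hex)
G = 125 → 7D (hex)
B = 222 → DE (hex)
Hex = #107DDE


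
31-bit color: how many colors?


Colors = 2^bits = 2^31
= 2,147,483,648 colors


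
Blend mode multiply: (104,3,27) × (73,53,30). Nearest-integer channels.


Multiply: C = A×B/255, rounded to nearest integer
R: 104×73/255 = 7592/255 ≈ 29.773 → 30
G: 3×53/255 = 159/255 ≈ 0.624 → 1
B: 27×30/255 = 810/255 ≈ 3.176 → 3
= RGB(30, 1, 3)


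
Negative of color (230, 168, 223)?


Invert: (255-R, 255-G, 255-B)
R: 255-230 = 25
G: 255-168 = 87
B: 255-223 = 32
= RGB(25, 87, 32)


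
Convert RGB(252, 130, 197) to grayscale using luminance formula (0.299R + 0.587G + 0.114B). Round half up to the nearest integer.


Gray = 0.299×R + 0.587×G + 0.114×B
Gray = 0.299×252 + 0.587×130 + 0.114×197
Gray = 75.348 + 76.310 + 22.458
Gray = 174.116 → round half up → 174
Gray = 174


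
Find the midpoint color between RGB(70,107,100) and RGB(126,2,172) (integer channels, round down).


Midpoint: each channel = ⌊(C₁+C₂)/2⌋
R: ⌊(70+126)/2⌋ = 98
G: ⌊(107+2)/2⌋ = 54
B: ⌊(100+172)/2⌋ = 136
= RGB(98, 54, 136)


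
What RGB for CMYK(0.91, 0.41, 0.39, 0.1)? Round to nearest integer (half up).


R = 255 × (1-C) × (1-K) = 255 × 0.09 × 0.90 = 20.655 → 21
G = 255 × (1-M) × (1-K) = 255 × 0.59 × 0.90 = 135.405 → 135
B = 255 × (1-Y) × (1-K) = 255 × 0.61 × 0.90 = 139.995 → 140
= RGB(21, 135, 140)


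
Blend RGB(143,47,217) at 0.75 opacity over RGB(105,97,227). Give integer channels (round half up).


C = α×F + (1-α)×B, with 1-α = 0.25
R: 0.75×143 + 0.25×105 = 107.25 + 26.25 = 133.50 → 134
G: 0.75×47 + 0.25×97 = 35.25 + 24.25 = 59.50 → 60
B: 0.75×217 + 0.25×227 = 162.75 + 56.75 = 219.50 → 220
= RGB(134, 60, 220)


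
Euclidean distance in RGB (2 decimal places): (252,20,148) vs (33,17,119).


d = √[(R₁-R₂)² + (G₁-G₂)² + (B₁-B₂)²]
d = √[(252-33)² + (20-17)² + (148-119)²]
d = √[47961 + 9 + 841]
d = √48811
d ≈ 220.93


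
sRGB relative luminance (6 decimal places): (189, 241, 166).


Linearize each channel (sRGB transfer function): c = v/255; c_lin = c/12.92 if c ≤ 0.04045, else ((c+0.055)/1.055)^2.4
  R: 189/255 ≈ 0.741176 > 0.04045 → ((0.741176+0.055)/1.055)^2.4 ≈ 0.508881
  G: 241/255 ≈ 0.945098 > 0.04045 → ((0.945098+0.055)/1.055)^2.4 ≈ 0.879622
  B: 166/255 ≈ 0.650980 > 0.04045 → ((0.650980+0.055)/1.055)^2.4 ≈ 0.381326
R_lin = 0.508881, G_lin = 0.879622, B_lin = 0.381326
L = 0.2126×R + 0.7152×G + 0.0722×B
L = 0.2126×0.508881 + 0.7152×0.879622 + 0.0722×0.381326
L ≈ 0.764826


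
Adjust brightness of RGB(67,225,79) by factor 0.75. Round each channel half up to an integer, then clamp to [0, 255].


Multiply each channel by 0.75, round half up, clamp to [0, 255]
R: 67×0.75 = 50.25 → round → 50
G: 225×0.75 = 168.75 → round → 169
B: 79×0.75 = 59.25 → round → 59
= RGB(50, 169, 59)


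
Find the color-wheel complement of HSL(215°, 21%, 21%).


Complement = opposite side of color wheel = hue + 180°
H' = (215 + 180) mod 360 = 35°
S and L unchanged.
= HSL(35°, 21%, 21%)


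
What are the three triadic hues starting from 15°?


Triadic: equally spaced at 120° intervals
H1 = 15°
H2 = (15 + 120) mod 360 = 135°
H3 = (15 + 240) mod 360 = 255°
Triadic = 15°, 135°, 255°


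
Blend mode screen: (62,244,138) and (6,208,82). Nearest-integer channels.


Screen: C = 255 - (255-A)×(255-B)/255, rounded to nearest integer
R: 255 - (255-62)×(255-6)/255 = 255 - 48057/255 ≈ 255 - 188.459 = 66.541 → 67
G: 255 - (255-244)×(255-208)/255 = 255 - 517/255 ≈ 255 - 2.027 = 252.973 → 253
B: 255 - (255-138)×(255-82)/255 = 255 - 20241/255 ≈ 255 - 79.376 = 175.624 → 176
= RGB(67, 253, 176)


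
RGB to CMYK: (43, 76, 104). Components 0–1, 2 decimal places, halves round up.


R'=43/255≈0.1686, G'=76/255≈0.2980, B'=104/255≈0.4078
K = 1 - max(R',G',B') = 1 - 104/255 = 151/255 = 0.59215… → 0.59
(1-R'-K)/(1-K) simplifies to (max-R)/max with max = 104:
C = (104-43)/104 = 61/104 = 0.58653… → 0.59
M = (104-76)/104 = 28/104 = 0.26923… → 0.27
Y = (104-104)/104 = 0/104 = 0 → 0.00
= CMYK(0.59, 0.27, 0.00, 0.59)


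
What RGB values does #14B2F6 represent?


14 → 20 (R)
B2 → 178 (G)
F6 → 246 (B)
= RGB(20, 178, 246)


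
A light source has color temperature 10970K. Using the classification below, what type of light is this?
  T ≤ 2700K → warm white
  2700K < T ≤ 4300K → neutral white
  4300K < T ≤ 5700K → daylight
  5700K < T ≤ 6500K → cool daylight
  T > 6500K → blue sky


Temperature: 10970K
10970K > 6500K → blue sky
Classification: blue sky


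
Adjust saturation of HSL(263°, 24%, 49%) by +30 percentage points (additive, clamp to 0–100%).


Original S = 24%
Adjustment = +30 percentage points
New S = 24 + (30) = 54
Clamp to [0, 100] → 54
= HSL(263°, 54%, 49%)


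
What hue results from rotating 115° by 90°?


New hue = (H + rotation) mod 360
New hue = (115 + 90) mod 360
= 205 mod 360
= 205°


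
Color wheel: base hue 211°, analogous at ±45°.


Base hue: 211°
Left analog: (211 - 45) mod 360 = 166°
Right analog: (211 + 45) mod 360 = 256°
Analogous hues = 166° and 256°


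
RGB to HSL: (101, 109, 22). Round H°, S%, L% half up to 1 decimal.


Normalize: R'=101/255≈0.3961, G'=109/255≈0.4275, B'=22/255≈0.0863
Max=109/255, Min=22/255, Δ=Max-Min=87/255
L = (Max+Min)/2 = (109+22)/510 = 131/510 = 0.25686… → L = 25.7%
L ≤ 0.5 → S = Δ/(Max+Min) = 87/(109+22) = 87/131 = 0.66412… → S = 66.4%
(the 1/255 factors cancel in S and H, so raw channel differences can be used)
Max is G' → H = 60 × ((B-R)/Δ + 2) = 60 × ((22-101)/87 + 2)
  -79/87 + 2 = -0.9080… + 2 = 1.0919…
  H = 60 × 1.0919… = 65.517…° → H = 65.5°
= HSL(65.5°, 66.4%, 25.7%)


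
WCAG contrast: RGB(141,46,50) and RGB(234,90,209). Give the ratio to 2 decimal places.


Linearize each sRGB channel c=v/255: c/12.92 if c ≤ 0.04045 else ((c+0.055)/1.055)^2.4
L = 0.2126×R_lin + 0.7152×G_lin + 0.0722×B_lin
Color 1 (141,46,50):
  R=141: 141/255≈0.5529 > 0.04045 → ((0.5529+0.055)/1.055)^2.4 ≈ 0.26636
  G=46: 46/255≈0.1804 > 0.04045 → ((0.1804+0.055)/1.055)^2.4 ≈ 0.02732
  B=50: 50/255≈0.1961 > 0.04045 → ((0.1961+0.055)/1.055)^2.4 ≈ 0.03190
  L1 = 0.2126×0.26636 + 0.7152×0.02732 + 0.0722×0.03190 ≈ 0.07847
Color 2 (234,90,209):
  R=234: 234/255≈0.9176 > 0.04045 → ((0.9176+0.055)/1.055)^2.4 ≈ 0.82279
  G=90: 90/255≈0.3529 > 0.04045 → ((0.3529+0.055)/1.055)^2.4 ≈ 0.10224
  B=209: 209/255≈0.8196 > 0.04045 → ((0.8196+0.055)/1.055)^2.4 ≈ 0.63760
  L2 = 0.2126×0.82279 + 0.7152×0.10224 + 0.0722×0.63760 ≈ 0.29408
Lighter = 0.29408, Darker = 0.07847
Ratio = (L_lighter + 0.05) / (L_darker + 0.05)
Ratio = (0.29408 + 0.05) / (0.07847 + 0.05) = 0.34408 / 0.12847 ≈ 2.6783
Ratio ≈ 2.68:1


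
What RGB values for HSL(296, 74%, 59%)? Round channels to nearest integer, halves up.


H=296°, S=0.74, L=0.59
C = (1-|2L-1|)×S = (1-|0.18|)×0.74 = 0.6068
H' = H/60 = 296/60 ≈ 4.9333; X = C×(1-|H' mod 2 - 1|) ≈ 0.5663
m = L - C/2 = 0.59 - 0.3034 = 0.2866
Sector ⌊H'⌋ = 4 → (R',G',B') = (≈0.5663, 0.0, 0.6068)
RGB = ((R'+m)×255, (G'+m)×255, (B'+m)×255) = (217.5014, 73.083, 227.817)
Round half up → RGB(218, 73, 228)


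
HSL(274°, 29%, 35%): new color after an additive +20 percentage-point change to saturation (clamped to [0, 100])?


Original S = 29%
Adjustment = +20 percentage points
New S = 29 + (20) = 49
Clamp to [0, 100] → 49
= HSL(274°, 49%, 35%)


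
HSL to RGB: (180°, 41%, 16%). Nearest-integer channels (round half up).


H=180°, S=0.41, L=0.16
C = (1-|2L-1|)×S = (1-|-0.68|)×0.41 = 0.1312
H' = H/60 = 180/60 ≈ 3.0000; X = C×(1-|H' mod 2 - 1|) = 0.1312
m = L - C/2 = 0.16 - 0.0656 = 0.0944
Sector ⌊H'⌋ = 3 → (R',G',B') = (0.0, 0.1312, 0.1312)
RGB = ((R'+m)×255, (G'+m)×255, (B'+m)×255) = (24.072, 57.528, 57.528)
Round half up → RGB(24, 58, 58)


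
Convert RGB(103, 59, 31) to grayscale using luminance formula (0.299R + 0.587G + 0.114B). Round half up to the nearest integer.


Gray = 0.299×R + 0.587×G + 0.114×B
Gray = 0.299×103 + 0.587×59 + 0.114×31
Gray = 30.797 + 34.633 + 3.534
Gray = 68.964 → round half up → 69
Gray = 69


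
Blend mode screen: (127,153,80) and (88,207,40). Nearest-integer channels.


Screen: C = 255 - (255-A)×(255-B)/255, rounded to nearest integer
R: 255 - (255-127)×(255-88)/255 = 255 - 21376/255 ≈ 255 - 83.827 = 171.173 → 171
G: 255 - (255-153)×(255-207)/255 = 255 - 4896/255 ≈ 255 - 19.200 = 235.800 → 236
B: 255 - (255-80)×(255-40)/255 = 255 - 37625/255 ≈ 255 - 147.549 = 107.451 → 107
= RGB(171, 236, 107)


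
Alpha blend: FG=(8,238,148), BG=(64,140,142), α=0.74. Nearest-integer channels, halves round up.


C = α×F + (1-α)×B, with 1-α = 0.26
R: 0.74×8 + 0.26×64 = 5.92 + 16.64 = 22.56 → 23
G: 0.74×238 + 0.26×140 = 176.12 + 36.40 = 212.52 → 213
B: 0.74×148 + 0.26×142 = 109.52 + 36.92 = 146.44 → 146
= RGB(23, 213, 146)


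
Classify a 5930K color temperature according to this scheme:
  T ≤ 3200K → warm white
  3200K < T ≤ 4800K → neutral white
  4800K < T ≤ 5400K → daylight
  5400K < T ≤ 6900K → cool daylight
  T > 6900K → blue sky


Temperature: 5930K
5400K < 5930K ≤ 6900K → cool daylight
Classification: cool daylight


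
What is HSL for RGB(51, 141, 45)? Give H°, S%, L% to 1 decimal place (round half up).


Normalize: R'=51/255≈0.2000, G'=141/255≈0.5529, B'=45/255≈0.1765
Max=141/255, Min=45/255, Δ=Max-Min=96/255
L = (Max+Min)/2 = (141+45)/510 = 186/510 = 0.36470… → L = 36.5%
L ≤ 0.5 → S = Δ/(Max+Min) = 96/(141+45) = 96/186 = 0.51612… → S = 51.6%
(the 1/255 factors cancel in S and H, so raw channel differences can be used)
Max is G' → H = 60 × ((B-R)/Δ + 2) = 60 × ((45-51)/96 + 2)
  -6/96 + 2 = -0.0625 + 2 = 1.9375
  H = 60 × 1.9375 = 116.25° → H = 116.3°
= HSL(116.3°, 51.6%, 36.5%)


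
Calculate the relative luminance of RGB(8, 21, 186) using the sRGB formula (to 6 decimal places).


Linearize each channel (sRGB transfer function): c = v/255; c_lin = c/12.92 if c ≤ 0.04045, else ((c+0.055)/1.055)^2.4
  R: 8/255 ≈ 0.031373 ≤ 0.04045 → 0.031373/12.92 ≈ 0.002428
  G: 21/255 ≈ 0.082353 > 0.04045 → ((0.082353+0.055)/1.055)^2.4 ≈ 0.007499
  B: 186/255 ≈ 0.729412 > 0.04045 → ((0.729412+0.055)/1.055)^2.4 ≈ 0.491021
R_lin = 0.002428, G_lin = 0.007499, B_lin = 0.491021
L = 0.2126×R + 0.7152×G + 0.0722×B
L = 0.2126×0.002428 + 0.7152×0.007499 + 0.0722×0.491021
L ≈ 0.041331


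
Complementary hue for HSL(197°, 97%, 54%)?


Complement = opposite side of color wheel = hue + 180°
H' = (197 + 180) mod 360 = 17°
S and L unchanged.
= HSL(17°, 97%, 54%)


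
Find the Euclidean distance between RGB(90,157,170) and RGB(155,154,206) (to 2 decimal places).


d = √[(R₁-R₂)² + (G₁-G₂)² + (B₁-B₂)²]
d = √[(90-155)² + (157-154)² + (170-206)²]
d = √[4225 + 9 + 1296]
d = √5530
d ≈ 74.36


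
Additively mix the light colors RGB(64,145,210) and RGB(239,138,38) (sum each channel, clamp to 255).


Additive: each channel = min(255, C₁+C₂)
R: 64+239 = 303 → 255
G: 145+138 = 283 → 255
B: 210+38 = 248 → 248
= RGB(255, 255, 248)


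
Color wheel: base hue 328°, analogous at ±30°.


Base hue: 328°
Left analog: (328 - 30) mod 360 = 298°
Right analog: (328 + 30) mod 360 = 358°
Analogous hues = 298° and 358°


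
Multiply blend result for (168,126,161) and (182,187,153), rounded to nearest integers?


Multiply: C = A×B/255, rounded to nearest integer
R: 168×182/255 = 30576/255 ≈ 119.906 → 120
G: 126×187/255 = 23562/255 ≈ 92.400 → 92
B: 161×153/255 = 24633/255 ≈ 96.600 → 97
= RGB(120, 92, 97)


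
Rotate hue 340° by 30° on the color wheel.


New hue = (H + rotation) mod 360
New hue = (340 + 30) mod 360
= 370 mod 360
= 10°


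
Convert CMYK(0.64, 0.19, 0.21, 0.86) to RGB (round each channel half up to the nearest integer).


R = 255 × (1-C) × (1-K) = 255 × 0.36 × 0.14 = 12.852 → 13
G = 255 × (1-M) × (1-K) = 255 × 0.81 × 0.14 = 28.917 → 29
B = 255 × (1-Y) × (1-K) = 255 × 0.79 × 0.14 = 28.203 → 28
= RGB(13, 29, 28)


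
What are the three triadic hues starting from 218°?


Triadic: equally spaced at 120° intervals
H1 = 218°
H2 = (218 + 120) mod 360 = 338°
H3 = (218 + 240) mod 360 = 98°
Triadic = 218°, 338°, 98°


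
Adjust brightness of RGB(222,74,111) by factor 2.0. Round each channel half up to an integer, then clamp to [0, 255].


Multiply each channel by 2.0, round half up, clamp to [0, 255]
R: 222×2.0 = 444 → clamp → 255
G: 74×2.0 = 148
B: 111×2.0 = 222
= RGB(255, 148, 222)


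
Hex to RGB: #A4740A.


A4 → 164 (R)
74 → 116 (G)
0A → 10 (B)
= RGB(164, 116, 10)


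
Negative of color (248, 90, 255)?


Invert: (255-R, 255-G, 255-B)
R: 255-248 = 7
G: 255-90 = 165
B: 255-255 = 0
= RGB(7, 165, 0)


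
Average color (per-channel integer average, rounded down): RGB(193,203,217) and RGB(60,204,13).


Midpoint: each channel = ⌊(C₁+C₂)/2⌋
R: ⌊(193+60)/2⌋ = 126
G: ⌊(203+204)/2⌋ = 203
B: ⌊(217+13)/2⌋ = 115
= RGB(126, 203, 115)


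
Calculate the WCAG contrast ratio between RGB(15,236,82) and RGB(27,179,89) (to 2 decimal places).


Linearize each sRGB channel c=v/255: c/12.92 if c ≤ 0.04045 else ((c+0.055)/1.055)^2.4
L = 0.2126×R_lin + 0.7152×G_lin + 0.0722×B_lin
Color 1 (15,236,82):
  R=15: 15/255≈0.0588 > 0.04045 → ((0.0588+0.055)/1.055)^2.4 ≈ 0.00478
  G=236: 236/255≈0.9255 > 0.04045 → ((0.9255+0.055)/1.055)^2.4 ≈ 0.83880
  B=82: 82/255≈0.3216 > 0.04045 → ((0.3216+0.055)/1.055)^2.4 ≈ 0.08438
  L1 = 0.2126×0.00478 + 0.7152×0.83880 + 0.0722×0.08438 ≈ 0.60702
Color 2 (27,179,89):
  R=27: 27/255≈0.1059 > 0.04045 → ((0.1059+0.055)/1.055)^2.4 ≈ 0.01096
  G=179: 179/255≈0.7020 > 0.04045 → ((0.7020+0.055)/1.055)^2.4 ≈ 0.45079
  B=89: 89/255≈0.3490 > 0.04045 → ((0.3490+0.055)/1.055)^2.4 ≈ 0.09990
  L2 = 0.2126×0.01096 + 0.7152×0.45079 + 0.0722×0.09990 ≈ 0.33194
Lighter = 0.60702, Darker = 0.33194
Ratio = (L_lighter + 0.05) / (L_darker + 0.05)
Ratio = (0.60702 + 0.05) / (0.33194 + 0.05) = 0.65702 / 0.38194 ≈ 1.7202
Ratio ≈ 1.72:1


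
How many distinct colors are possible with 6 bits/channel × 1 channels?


Total bits = 6 bits/channel × 1 channels = 6 bits
Distinct colors = 2^6
= 64 colors


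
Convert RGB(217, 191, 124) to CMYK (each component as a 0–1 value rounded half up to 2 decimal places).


R'=217/255≈0.8510, G'=191/255≈0.7490, B'=124/255≈0.4863
K = 1 - max(R',G',B') = 1 - 217/255 = 38/255 = 0.14901… → 0.15
(1-R'-K)/(1-K) simplifies to (max-R)/max with max = 217:
C = (217-217)/217 = 0/217 = 0 → 0.00
M = (217-191)/217 = 26/217 = 0.11981… → 0.12
Y = (217-124)/217 = 93/217 = 0.42857… → 0.43
= CMYK(0.00, 0.12, 0.43, 0.15)


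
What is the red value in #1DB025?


Color: #1DB025
R = 1D = 29
G = B0 = 176
B = 25 = 37
Red = 29


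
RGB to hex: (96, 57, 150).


R = 96 → 60 (hex)
G = 57 → 39 (hex)
B = 150 → 96 (hex)
Hex = #603996


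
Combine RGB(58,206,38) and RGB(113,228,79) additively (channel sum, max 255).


Additive: each channel = min(255, C₁+C₂)
R: 58+113 = 171 → 171
G: 206+228 = 434 → 255
B: 38+79 = 117 → 117
= RGB(171, 255, 117)


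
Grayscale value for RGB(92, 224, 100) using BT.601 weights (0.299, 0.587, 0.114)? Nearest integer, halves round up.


Gray = 0.299×R + 0.587×G + 0.114×B
Gray = 0.299×92 + 0.587×224 + 0.114×100
Gray = 27.508 + 131.488 + 11.400
Gray = 170.396 → round half up → 170
Gray = 170


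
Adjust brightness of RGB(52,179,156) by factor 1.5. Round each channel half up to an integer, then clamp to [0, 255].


Multiply each channel by 1.5, round half up, clamp to [0, 255]
R: 52×1.5 = 78
G: 179×1.5 = 268.5 → round → 269 → clamp → 255
B: 156×1.5 = 234
= RGB(78, 255, 234)


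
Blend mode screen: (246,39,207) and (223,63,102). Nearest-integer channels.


Screen: C = 255 - (255-A)×(255-B)/255, rounded to nearest integer
R: 255 - (255-246)×(255-223)/255 = 255 - 288/255 ≈ 255 - 1.129 = 253.871 → 254
G: 255 - (255-39)×(255-63)/255 = 255 - 41472/255 ≈ 255 - 162.635 = 92.365 → 92
B: 255 - (255-207)×(255-102)/255 = 255 - 7344/255 ≈ 255 - 28.800 = 226.200 → 226
= RGB(254, 92, 226)


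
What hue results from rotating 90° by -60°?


New hue = (H + rotation) mod 360
New hue = (90 -60) mod 360
= 30 mod 360
= 30°


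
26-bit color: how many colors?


Colors = 2^bits = 2^26
= 67,108,864 colors


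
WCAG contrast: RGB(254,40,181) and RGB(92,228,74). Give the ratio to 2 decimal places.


Linearize each sRGB channel c=v/255: c/12.92 if c ≤ 0.04045 else ((c+0.055)/1.055)^2.4
L = 0.2126×R_lin + 0.7152×G_lin + 0.0722×B_lin
Color 1 (254,40,181):
  R=254: 254/255≈0.9961 > 0.04045 → ((0.9961+0.055)/1.055)^2.4 ≈ 0.99110
  G=40: 40/255≈0.1569 > 0.04045 → ((0.1569+0.055)/1.055)^2.4 ≈ 0.02122
  B=181: 181/255≈0.7098 > 0.04045 → ((0.7098+0.055)/1.055)^2.4 ≈ 0.46208
  L1 = 0.2126×0.99110 + 0.7152×0.02122 + 0.0722×0.46208 ≈ 0.25925
Color 2 (92,228,74):
  R=92: 92/255≈0.3608 > 0.04045 → ((0.3608+0.055)/1.055)^2.4 ≈ 0.10702
  G=228: 228/255≈0.8941 > 0.04045 → ((0.8941+0.055)/1.055)^2.4 ≈ 0.77582
  B=74: 74/255≈0.2902 > 0.04045 → ((0.2902+0.055)/1.055)^2.4 ≈ 0.06848
  L2 = 0.2126×0.10702 + 0.7152×0.77582 + 0.0722×0.06848 ≈ 0.58257
Lighter = 0.58257, Darker = 0.25925
Ratio = (L_lighter + 0.05) / (L_darker + 0.05)
Ratio = (0.58257 + 0.05) / (0.25925 + 0.05) = 0.63257 / 0.30925 ≈ 2.0455
Ratio ≈ 2.05:1


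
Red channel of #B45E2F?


Color: #B45E2F
R = B4 = 180
G = 5E = 94
B = 2F = 47
Red = 180


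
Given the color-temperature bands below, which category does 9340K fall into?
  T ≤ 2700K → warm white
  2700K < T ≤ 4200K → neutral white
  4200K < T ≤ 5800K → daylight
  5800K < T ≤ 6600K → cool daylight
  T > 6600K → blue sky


Temperature: 9340K
9340K > 6600K → blue sky
Classification: blue sky


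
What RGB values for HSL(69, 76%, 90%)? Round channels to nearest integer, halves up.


H=69°, S=0.76, L=0.90
C = (1-|2L-1|)×S = (1-|0.80|)×0.76 = 0.152
H' = H/60 = 69/60 ≈ 1.1500; X = C×(1-|H' mod 2 - 1|) = 0.1292
m = L - C/2 = 0.90 - 0.076 = 0.824
Sector ⌊H'⌋ = 1 → (R',G',B') = (0.1292, 0.152, 0.0)
RGB = ((R'+m)×255, (G'+m)×255, (B'+m)×255) = (243.066, 248.88, 210.12)
Round half up → RGB(243, 249, 210)


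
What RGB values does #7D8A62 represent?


7D → 125 (R)
8A → 138 (G)
62 → 98 (B)
= RGB(125, 138, 98)


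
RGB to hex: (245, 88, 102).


R = 245 → F5 (hex)
G = 88 → 58 (hex)
B = 102 → 66 (hex)
Hex = #F55866


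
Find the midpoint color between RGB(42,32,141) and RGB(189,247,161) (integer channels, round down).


Midpoint: each channel = ⌊(C₁+C₂)/2⌋
R: ⌊(42+189)/2⌋ = 115
G: ⌊(32+247)/2⌋ = 139
B: ⌊(141+161)/2⌋ = 151
= RGB(115, 139, 151)


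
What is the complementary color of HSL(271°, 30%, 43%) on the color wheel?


Complement = opposite side of color wheel = hue + 180°
H' = (271 + 180) mod 360 = 91°
S and L unchanged.
= HSL(91°, 30%, 43%)


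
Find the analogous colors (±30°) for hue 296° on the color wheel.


Base hue: 296°
Left analog: (296 - 30) mod 360 = 266°
Right analog: (296 + 30) mod 360 = 326°
Analogous hues = 266° and 326°


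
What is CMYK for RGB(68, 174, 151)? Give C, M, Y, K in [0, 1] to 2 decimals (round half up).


R'=68/255≈0.2667, G'=174/255≈0.6824, B'=151/255≈0.5922
K = 1 - max(R',G',B') = 1 - 174/255 = 81/255 = 0.31764… → 0.32
(1-R'-K)/(1-K) simplifies to (max-R)/max with max = 174:
C = (174-68)/174 = 106/174 = 0.60919… → 0.61
M = (174-174)/174 = 0/174 = 0 → 0.00
Y = (174-151)/174 = 23/174 = 0.13218… → 0.13
= CMYK(0.61, 0.00, 0.13, 0.32)


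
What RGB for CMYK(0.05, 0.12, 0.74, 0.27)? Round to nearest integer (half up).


R = 255 × (1-C) × (1-K) = 255 × 0.95 × 0.73 = 176.8425 → 177
G = 255 × (1-M) × (1-K) = 255 × 0.88 × 0.73 = 163.812 → 164
B = 255 × (1-Y) × (1-K) = 255 × 0.26 × 0.73 = 48.399 → 48
= RGB(177, 164, 48)


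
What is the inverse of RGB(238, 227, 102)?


Invert: (255-R, 255-G, 255-B)
R: 255-238 = 17
G: 255-227 = 28
B: 255-102 = 153
= RGB(17, 28, 153)


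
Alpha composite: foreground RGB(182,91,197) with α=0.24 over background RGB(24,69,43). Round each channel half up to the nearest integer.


C = α×F + (1-α)×B, with 1-α = 0.76
R: 0.24×182 + 0.76×24 = 43.68 + 18.24 = 61.92 → 62
G: 0.24×91 + 0.76×69 = 21.84 + 52.44 = 74.28 → 74
B: 0.24×197 + 0.76×43 = 47.28 + 32.68 = 79.96 → 80
= RGB(62, 74, 80)


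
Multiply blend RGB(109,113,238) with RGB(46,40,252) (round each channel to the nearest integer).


Multiply: C = A×B/255, rounded to nearest integer
R: 109×46/255 = 5014/255 ≈ 19.663 → 20
G: 113×40/255 = 4520/255 ≈ 17.725 → 18
B: 238×252/255 = 59976/255 ≈ 235.200 → 235
= RGB(20, 18, 235)


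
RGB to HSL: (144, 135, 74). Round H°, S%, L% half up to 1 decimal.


Normalize: R'=144/255≈0.5647, G'=135/255≈0.5294, B'=74/255≈0.2902
Max=144/255, Min=74/255, Δ=Max-Min=70/255
L = (Max+Min)/2 = (144+74)/510 = 218/510 = 0.42745… → L = 42.7%
L ≤ 0.5 → S = Δ/(Max+Min) = 70/(144+74) = 70/218 = 0.32110… → S = 32.1%
(the 1/255 factors cancel in S and H, so raw channel differences can be used)
Max is R' → H = 60 × (((G-B)/Δ) mod 6) = 60 × (((135-74)/70) mod 6)
  61/70 = 0.8714…
  H = 60 × 0.8714… = 52.285…° → H = 52.3°
= HSL(52.3°, 32.1%, 42.7%)


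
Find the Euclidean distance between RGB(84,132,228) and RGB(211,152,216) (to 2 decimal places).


d = √[(R₁-R₂)² + (G₁-G₂)² + (B₁-B₂)²]
d = √[(84-211)² + (132-152)² + (228-216)²]
d = √[16129 + 400 + 144]
d = √16673
d ≈ 129.12


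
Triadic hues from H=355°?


Triadic: equally spaced at 120° intervals
H1 = 355°
H2 = (355 + 120) mod 360 = 115°
H3 = (355 + 240) mod 360 = 235°
Triadic = 355°, 115°, 235°


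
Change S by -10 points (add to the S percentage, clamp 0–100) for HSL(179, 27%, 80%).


Original S = 27%
Adjustment = -10 percentage points
New S = 27 + (-10) = 17
Clamp to [0, 100] → 17
= HSL(179°, 17%, 80%)


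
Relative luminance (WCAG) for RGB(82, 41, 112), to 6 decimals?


Linearize each channel (sRGB transfer function): c = v/255; c_lin = c/12.92 if c ≤ 0.04045, else ((c+0.055)/1.055)^2.4
  R: 82/255 ≈ 0.321569 > 0.04045 → ((0.321569+0.055)/1.055)^2.4 ≈ 0.084376
  G: 41/255 ≈ 0.160784 > 0.04045 → ((0.160784+0.055)/1.055)^2.4 ≈ 0.022174
  B: 112/255 ≈ 0.439216 > 0.04045 → ((0.439216+0.055)/1.055)^2.4 ≈ 0.162029
R_lin = 0.084376, G_lin = 0.022174, B_lin = 0.162029
L = 0.2126×R + 0.7152×G + 0.0722×B
L = 0.2126×0.084376 + 0.7152×0.022174 + 0.0722×0.162029
L ≈ 0.045496


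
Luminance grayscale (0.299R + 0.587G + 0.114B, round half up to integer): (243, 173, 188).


Gray = 0.299×R + 0.587×G + 0.114×B
Gray = 0.299×243 + 0.587×173 + 0.114×188
Gray = 72.657 + 101.551 + 21.432
Gray = 195.640 → round half up → 196
Gray = 196


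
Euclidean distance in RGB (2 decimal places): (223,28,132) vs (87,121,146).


d = √[(R₁-R₂)² + (G₁-G₂)² + (B₁-B₂)²]
d = √[(223-87)² + (28-121)² + (132-146)²]
d = √[18496 + 8649 + 196]
d = √27341
d ≈ 165.35


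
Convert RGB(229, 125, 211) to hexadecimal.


R = 229 → E5 (hex)
G = 125 → 7D (hex)
B = 211 → D3 (hex)
Hex = #E57DD3


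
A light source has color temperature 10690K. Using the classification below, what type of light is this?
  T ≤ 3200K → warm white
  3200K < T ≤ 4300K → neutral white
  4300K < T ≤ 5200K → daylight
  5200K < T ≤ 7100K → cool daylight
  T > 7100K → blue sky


Temperature: 10690K
10690K > 7100K → blue sky
Classification: blue sky


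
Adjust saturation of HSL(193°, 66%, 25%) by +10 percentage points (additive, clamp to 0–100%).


Original S = 66%
Adjustment = +10 percentage points
New S = 66 + (10) = 76
Clamp to [0, 100] → 76
= HSL(193°, 76%, 25%)


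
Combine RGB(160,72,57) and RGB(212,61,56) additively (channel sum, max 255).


Additive: each channel = min(255, C₁+C₂)
R: 160+212 = 372 → 255
G: 72+61 = 133 → 133
B: 57+56 = 113 → 113
= RGB(255, 133, 113)


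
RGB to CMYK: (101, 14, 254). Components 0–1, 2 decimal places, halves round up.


R'=101/255≈0.3961, G'=14/255≈0.0549, B'=254/255≈0.9961
K = 1 - max(R',G',B') = 1 - 254/255 = 1/255 = 0.00392… → 0.00
(1-R'-K)/(1-K) simplifies to (max-R)/max with max = 254:
C = (254-101)/254 = 153/254 = 0.60236… → 0.60
M = (254-14)/254 = 240/254 = 0.94488… → 0.94
Y = (254-254)/254 = 0/254 = 0 → 0.00
= CMYK(0.60, 0.94, 0.00, 0.00)


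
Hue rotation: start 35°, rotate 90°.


New hue = (H + rotation) mod 360
New hue = (35 + 90) mod 360
= 125 mod 360
= 125°


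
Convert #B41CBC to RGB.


B4 → 180 (R)
1C → 28 (G)
BC → 188 (B)
= RGB(180, 28, 188)


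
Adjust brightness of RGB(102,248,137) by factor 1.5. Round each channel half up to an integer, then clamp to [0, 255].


Multiply each channel by 1.5, round half up, clamp to [0, 255]
R: 102×1.5 = 153
G: 248×1.5 = 372 → clamp → 255
B: 137×1.5 = 205.5 → round → 206
= RGB(153, 255, 206)


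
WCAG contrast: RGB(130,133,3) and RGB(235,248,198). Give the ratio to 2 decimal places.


Linearize each sRGB channel c=v/255: c/12.92 if c ≤ 0.04045 else ((c+0.055)/1.055)^2.4
L = 0.2126×R_lin + 0.7152×G_lin + 0.0722×B_lin
Color 1 (130,133,3):
  R=130: 130/255≈0.5098 > 0.04045 → ((0.5098+0.055)/1.055)^2.4 ≈ 0.22323
  G=133: 133/255≈0.5216 > 0.04045 → ((0.5216+0.055)/1.055)^2.4 ≈ 0.23455
  B=3: 3/255≈0.0118 ≤ 0.04045 → 0.0118/12.92 ≈ 0.00091
  L1 = 0.2126×0.22323 + 0.7152×0.23455 + 0.0722×0.00091 ≈ 0.21527
Color 2 (235,248,198):
  R=235: 235/255≈0.9216 > 0.04045 → ((0.9216+0.055)/1.055)^2.4 ≈ 0.83077
  G=248: 248/255≈0.9725 > 0.04045 → ((0.9725+0.055)/1.055)^2.4 ≈ 0.93869
  B=198: 198/255≈0.7765 > 0.04045 → ((0.7765+0.055)/1.055)^2.4 ≈ 0.56471
  L2 = 0.2126×0.83077 + 0.7152×0.93869 + 0.0722×0.56471 ≈ 0.88874
Lighter = 0.88874, Darker = 0.21527
Ratio = (L_lighter + 0.05) / (L_darker + 0.05)
Ratio = (0.88874 + 0.05) / (0.21527 + 0.05) = 0.93874 / 0.26527 ≈ 3.5388
Ratio ≈ 3.54:1


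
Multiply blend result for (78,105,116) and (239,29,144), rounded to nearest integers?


Multiply: C = A×B/255, rounded to nearest integer
R: 78×239/255 = 18642/255 ≈ 73.106 → 73
G: 105×29/255 = 3045/255 ≈ 11.941 → 12
B: 116×144/255 = 16704/255 ≈ 65.506 → 66
= RGB(73, 12, 66)


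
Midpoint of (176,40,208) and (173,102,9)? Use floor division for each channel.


Midpoint: each channel = ⌊(C₁+C₂)/2⌋
R: ⌊(176+173)/2⌋ = 174
G: ⌊(40+102)/2⌋ = 71
B: ⌊(208+9)/2⌋ = 108
= RGB(174, 71, 108)


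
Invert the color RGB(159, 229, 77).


Invert: (255-R, 255-G, 255-B)
R: 255-159 = 96
G: 255-229 = 26
B: 255-77 = 178
= RGB(96, 26, 178)


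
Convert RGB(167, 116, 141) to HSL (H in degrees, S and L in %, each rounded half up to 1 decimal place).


Normalize: R'=167/255≈0.6549, G'=116/255≈0.4549, B'=141/255≈0.5529
Max=167/255, Min=116/255, Δ=Max-Min=51/255
L = (Max+Min)/2 = (167+116)/510 = 283/510 = 0.55490… → L = 55.5%
L > 0.5 → S = Δ/(2-Max-Min) = 51/(510-167-116) = 51/227 = 0.22466… → S = 22.5%
(the 1/255 factors cancel in S and H, so raw channel differences can be used)
Max is R' → H = 60 × (((G-B)/Δ) mod 6) = 60 × (((116-141)/51) mod 6)
  (-25)/51 = -0.4901…; negative, so add 6 → 5.5098…
  H = 60 × 5.5098… = 330.588…° → H = 330.6°
= HSL(330.6°, 22.5%, 55.5%)


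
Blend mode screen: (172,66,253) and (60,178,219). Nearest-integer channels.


Screen: C = 255 - (255-A)×(255-B)/255, rounded to nearest integer
R: 255 - (255-172)×(255-60)/255 = 255 - 16185/255 ≈ 255 - 63.471 = 191.529 → 192
G: 255 - (255-66)×(255-178)/255 = 255 - 14553/255 ≈ 255 - 57.071 = 197.929 → 198
B: 255 - (255-253)×(255-219)/255 = 255 - 72/255 ≈ 255 - 0.282 = 254.718 → 255
= RGB(192, 198, 255)


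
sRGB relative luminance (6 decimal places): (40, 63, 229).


Linearize each channel (sRGB transfer function): c = v/255; c_lin = c/12.92 if c ≤ 0.04045, else ((c+0.055)/1.055)^2.4
  R: 40/255 ≈ 0.156863 > 0.04045 → ((0.156863+0.055)/1.055)^2.4 ≈ 0.021219
  G: 63/255 ≈ 0.247059 > 0.04045 → ((0.247059+0.055)/1.055)^2.4 ≈ 0.049707
  B: 229/255 ≈ 0.898039 > 0.04045 → ((0.898039+0.055)/1.055)^2.4 ≈ 0.783538
R_lin = 0.021219, G_lin = 0.049707, B_lin = 0.783538
L = 0.2126×R + 0.7152×G + 0.0722×B
L = 0.2126×0.021219 + 0.7152×0.049707 + 0.0722×0.783538
L ≈ 0.096633


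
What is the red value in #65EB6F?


Color: #65EB6F
R = 65 = 101
G = EB = 235
B = 6F = 111
Red = 101


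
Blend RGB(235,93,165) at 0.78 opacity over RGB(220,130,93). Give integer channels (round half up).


C = α×F + (1-α)×B, with 1-α = 0.22
R: 0.78×235 + 0.22×220 = 183.30 + 48.40 = 231.70 → 232
G: 0.78×93 + 0.22×130 = 72.54 + 28.60 = 101.14 → 101
B: 0.78×165 + 0.22×93 = 128.70 + 20.46 = 149.16 → 149
= RGB(232, 101, 149)


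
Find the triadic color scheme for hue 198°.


Triadic: equally spaced at 120° intervals
H1 = 198°
H2 = (198 + 120) mod 360 = 318°
H3 = (198 + 240) mod 360 = 78°
Triadic = 198°, 318°, 78°


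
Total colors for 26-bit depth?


Colors = 2^bits = 2^26
= 67,108,864 colors


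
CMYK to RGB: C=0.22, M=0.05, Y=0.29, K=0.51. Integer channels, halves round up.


R = 255 × (1-C) × (1-K) = 255 × 0.78 × 0.49 = 97.461 → 97
G = 255 × (1-M) × (1-K) = 255 × 0.95 × 0.49 = 118.7025 → 119
B = 255 × (1-Y) × (1-K) = 255 × 0.71 × 0.49 = 88.7145 → 89
= RGB(97, 119, 89)


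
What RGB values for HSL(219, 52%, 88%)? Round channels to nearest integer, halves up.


H=219°, S=0.52, L=0.88
C = (1-|2L-1|)×S = (1-|0.76|)×0.52 = 0.1248
H' = H/60 = 219/60 ≈ 3.6500; X = C×(1-|H' mod 2 - 1|) = 0.04368
m = L - C/2 = 0.88 - 0.0624 = 0.8176
Sector ⌊H'⌋ = 3 → (R',G',B') = (0.0, 0.04368, 0.1248)
RGB = ((R'+m)×255, (G'+m)×255, (B'+m)×255) = (208.488, 219.6264, 240.312)
Round half up → RGB(208, 220, 240)


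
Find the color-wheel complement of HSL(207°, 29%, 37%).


Complement = opposite side of color wheel = hue + 180°
H' = (207 + 180) mod 360 = 27°
S and L unchanged.
= HSL(27°, 29%, 37%)


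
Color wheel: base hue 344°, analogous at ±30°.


Base hue: 344°
Left analog: (344 - 30) mod 360 = 314°
Right analog: (344 + 30) mod 360 = 14°
Analogous hues = 314° and 14°


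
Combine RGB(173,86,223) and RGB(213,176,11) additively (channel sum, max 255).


Additive: each channel = min(255, C₁+C₂)
R: 173+213 = 386 → 255
G: 86+176 = 262 → 255
B: 223+11 = 234 → 234
= RGB(255, 255, 234)


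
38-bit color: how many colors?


Colors = 2^bits = 2^38
= 274,877,906,944 colors


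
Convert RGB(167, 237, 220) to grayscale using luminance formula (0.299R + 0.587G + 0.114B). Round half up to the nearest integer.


Gray = 0.299×R + 0.587×G + 0.114×B
Gray = 0.299×167 + 0.587×237 + 0.114×220
Gray = 49.933 + 139.119 + 25.080
Gray = 214.132 → round half up → 214
Gray = 214


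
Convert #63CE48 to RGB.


63 → 99 (R)
CE → 206 (G)
48 → 72 (B)
= RGB(99, 206, 72)


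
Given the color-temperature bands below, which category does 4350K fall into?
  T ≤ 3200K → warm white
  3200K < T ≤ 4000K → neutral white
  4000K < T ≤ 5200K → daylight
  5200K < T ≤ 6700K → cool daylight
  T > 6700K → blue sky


Temperature: 4350K
4000K < 4350K ≤ 5200K → daylight
Classification: daylight


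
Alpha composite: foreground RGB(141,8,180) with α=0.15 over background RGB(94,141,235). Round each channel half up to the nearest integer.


C = α×F + (1-α)×B, with 1-α = 0.85
R: 0.15×141 + 0.85×94 = 21.15 + 79.90 = 101.05 → 101
G: 0.15×8 + 0.85×141 = 1.20 + 119.85 = 121.05 → 121
B: 0.15×180 + 0.85×235 = 27.00 + 199.75 = 226.75 → 227
= RGB(101, 121, 227)


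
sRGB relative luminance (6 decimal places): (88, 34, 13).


Linearize each channel (sRGB transfer function): c = v/255; c_lin = c/12.92 if c ≤ 0.04045, else ((c+0.055)/1.055)^2.4
  R: 88/255 ≈ 0.345098 > 0.04045 → ((0.345098+0.055)/1.055)^2.4 ≈ 0.097587
  G: 34/255 ≈ 0.133333 > 0.04045 → ((0.133333+0.055)/1.055)^2.4 ≈ 0.015996
  B: 13/255 ≈ 0.050980 > 0.04045 → ((0.050980+0.055)/1.055)^2.4 ≈ 0.004025
R_lin = 0.097587, G_lin = 0.015996, B_lin = 0.004025
L = 0.2126×R + 0.7152×G + 0.0722×B
L = 0.2126×0.097587 + 0.7152×0.015996 + 0.0722×0.004025
L ≈ 0.032478


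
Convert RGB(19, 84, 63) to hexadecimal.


R = 19 → 13 (hex)
G = 84 → 54 (hex)
B = 63 → 3F (hex)
Hex = #13543F


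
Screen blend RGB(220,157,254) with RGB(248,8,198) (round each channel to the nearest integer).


Screen: C = 255 - (255-A)×(255-B)/255, rounded to nearest integer
R: 255 - (255-220)×(255-248)/255 = 255 - 245/255 ≈ 255 - 0.961 = 254.039 → 254
G: 255 - (255-157)×(255-8)/255 = 255 - 24206/255 ≈ 255 - 94.925 = 160.075 → 160
B: 255 - (255-254)×(255-198)/255 = 255 - 57/255 ≈ 255 - 0.224 = 254.776 → 255
= RGB(254, 160, 255)


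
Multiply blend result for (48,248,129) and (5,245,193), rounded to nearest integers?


Multiply: C = A×B/255, rounded to nearest integer
R: 48×5/255 = 240/255 ≈ 0.941 → 1
G: 248×245/255 = 60760/255 ≈ 238.275 → 238
B: 129×193/255 = 24897/255 ≈ 97.635 → 98
= RGB(1, 238, 98)


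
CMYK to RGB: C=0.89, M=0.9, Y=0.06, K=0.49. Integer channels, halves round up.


R = 255 × (1-C) × (1-K) = 255 × 0.11 × 0.51 = 14.3055 → 14
G = 255 × (1-M) × (1-K) = 255 × 0.10 × 0.51 = 13.005 → 13
B = 255 × (1-Y) × (1-K) = 255 × 0.94 × 0.51 = 122.247 → 122
= RGB(14, 13, 122)


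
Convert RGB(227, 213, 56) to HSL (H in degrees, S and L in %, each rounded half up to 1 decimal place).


Normalize: R'=227/255≈0.8902, G'=213/255≈0.8353, B'=56/255≈0.2196
Max=227/255, Min=56/255, Δ=Max-Min=171/255
L = (Max+Min)/2 = (227+56)/510 = 283/510 = 0.55490… → L = 55.5%
L > 0.5 → S = Δ/(2-Max-Min) = 171/(510-227-56) = 171/227 = 0.75330… → S = 75.3%
(the 1/255 factors cancel in S and H, so raw channel differences can be used)
Max is R' → H = 60 × (((G-B)/Δ) mod 6) = 60 × (((213-56)/171) mod 6)
  157/171 = 0.9181…
  H = 60 × 0.9181… = 55.087…° → H = 55.1°
= HSL(55.1°, 75.3%, 55.5%)


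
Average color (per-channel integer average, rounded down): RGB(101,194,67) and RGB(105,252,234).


Midpoint: each channel = ⌊(C₁+C₂)/2⌋
R: ⌊(101+105)/2⌋ = 103
G: ⌊(194+252)/2⌋ = 223
B: ⌊(67+234)/2⌋ = 150
= RGB(103, 223, 150)


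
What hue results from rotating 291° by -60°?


New hue = (H + rotation) mod 360
New hue = (291 -60) mod 360
= 231 mod 360
= 231°


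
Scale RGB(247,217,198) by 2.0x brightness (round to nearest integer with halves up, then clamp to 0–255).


Multiply each channel by 2.0, round half up, clamp to [0, 255]
R: 247×2.0 = 494 → clamp → 255
G: 217×2.0 = 434 → clamp → 255
B: 198×2.0 = 396 → clamp → 255
= RGB(255, 255, 255)


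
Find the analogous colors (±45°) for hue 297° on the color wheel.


Base hue: 297°
Left analog: (297 - 45) mod 360 = 252°
Right analog: (297 + 45) mod 360 = 342°
Analogous hues = 252° and 342°


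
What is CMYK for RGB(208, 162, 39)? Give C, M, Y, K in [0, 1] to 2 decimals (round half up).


R'=208/255≈0.8157, G'=162/255≈0.6353, B'=39/255≈0.1529
K = 1 - max(R',G',B') = 1 - 208/255 = 47/255 = 0.18431… → 0.18
(1-R'-K)/(1-K) simplifies to (max-R)/max with max = 208:
C = (208-208)/208 = 0/208 = 0 → 0.00
M = (208-162)/208 = 46/208 = 0.22115… → 0.22
Y = (208-39)/208 = 169/208 = 0.8125 → 0.81
= CMYK(0.00, 0.22, 0.81, 0.18)


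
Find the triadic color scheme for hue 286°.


Triadic: equally spaced at 120° intervals
H1 = 286°
H2 = (286 + 120) mod 360 = 46°
H3 = (286 + 240) mod 360 = 166°
Triadic = 286°, 46°, 166°


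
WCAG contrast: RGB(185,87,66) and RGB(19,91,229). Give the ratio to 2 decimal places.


Linearize each sRGB channel c=v/255: c/12.92 if c ≤ 0.04045 else ((c+0.055)/1.055)^2.4
L = 0.2126×R_lin + 0.7152×G_lin + 0.0722×B_lin
Color 1 (185,87,66):
  R=185: 185/255≈0.7255 > 0.04045 → ((0.7255+0.055)/1.055)^2.4 ≈ 0.48515
  G=87: 87/255≈0.3412 > 0.04045 → ((0.3412+0.055)/1.055)^2.4 ≈ 0.09531
  B=66: 66/255≈0.2588 > 0.04045 → ((0.2588+0.055)/1.055)^2.4 ≈ 0.05448
  L1 = 0.2126×0.48515 + 0.7152×0.09531 + 0.0722×0.05448 ≈ 0.17524
Color 2 (19,91,229):
  R=19: 19/255≈0.0745 > 0.04045 → ((0.0745+0.055)/1.055)^2.4 ≈ 0.00651
  G=91: 91/255≈0.3569 > 0.04045 → ((0.3569+0.055)/1.055)^2.4 ≈ 0.10462
  B=229: 229/255≈0.8980 > 0.04045 → ((0.8980+0.055)/1.055)^2.4 ≈ 0.78354
  L2 = 0.2126×0.00651 + 0.7152×0.10462 + 0.0722×0.78354 ≈ 0.13278
Lighter = 0.17524, Darker = 0.13278
Ratio = (L_lighter + 0.05) / (L_darker + 0.05)
Ratio = (0.17524 + 0.05) / (0.13278 + 0.05) = 0.22524 / 0.18278 ≈ 1.2323
Ratio ≈ 1.23:1


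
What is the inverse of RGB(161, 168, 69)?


Invert: (255-R, 255-G, 255-B)
R: 255-161 = 94
G: 255-168 = 87
B: 255-69 = 186
= RGB(94, 87, 186)


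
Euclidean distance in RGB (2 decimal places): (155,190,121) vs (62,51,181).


d = √[(R₁-R₂)² + (G₁-G₂)² + (B₁-B₂)²]
d = √[(155-62)² + (190-51)² + (121-181)²]
d = √[8649 + 19321 + 3600]
d = √31570
d ≈ 177.68


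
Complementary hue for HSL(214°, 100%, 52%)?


Complement = opposite side of color wheel = hue + 180°
H' = (214 + 180) mod 360 = 34°
S and L unchanged.
= HSL(34°, 100%, 52%)
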